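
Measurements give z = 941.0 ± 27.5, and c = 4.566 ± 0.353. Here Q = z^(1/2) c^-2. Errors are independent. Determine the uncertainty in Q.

Each factor contributes (exponent × relative error)² to (δQ/Q)²:
  (½·δz/z)² = (0.5×0.0292)² = 0.000214;  (-2·δc/c)² = (-2×0.0773)² = 0.0239
δQ/Q = √(0.0241) = 0.155
Q = 1.471, so δQ = 0.155 × 1.471 = 0.229.

0.229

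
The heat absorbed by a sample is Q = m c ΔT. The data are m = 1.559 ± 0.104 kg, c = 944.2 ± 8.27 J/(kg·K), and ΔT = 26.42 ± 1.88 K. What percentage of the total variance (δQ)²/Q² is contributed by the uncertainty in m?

46.4%

(δQ/Q)² = (1·δm/m)² + (1·δc/c)² + (1·δΔT/ΔT)²
  m term: (1×0.0667)² = 0.00445
  c term: (1×0.00876)² = 7.67e-05
  ΔT term: (1×0.0712)² = 0.00506
Total = 0.00959. Share from m = 0.00445/0.00959 = 0.464.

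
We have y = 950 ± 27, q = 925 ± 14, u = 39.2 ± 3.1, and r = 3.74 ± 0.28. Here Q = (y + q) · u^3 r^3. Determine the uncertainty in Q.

1.93e+09

Let w = y + q = 1880. δw = √(δy² + δq²) = √(729 + 196) = 30.4, so δw/w = 0.0162.
Q is then a monomial in w, u, r:
δQ/Q = √((δw/w)² + (3·δu/u)² + (3·δr/r)²) = √(0.000263 + 0.0563 + 0.0504) = 0.327
Q = 5.91e+09, so δQ = 0.327 × 5.91e+09 = 1.93e+09.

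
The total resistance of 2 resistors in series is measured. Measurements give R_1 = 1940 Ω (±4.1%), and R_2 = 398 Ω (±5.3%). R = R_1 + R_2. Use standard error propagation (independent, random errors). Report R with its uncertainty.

Each term contributes (cᵢ δxᵢ)² to (δR)²:
  (δR_1)² = 6330;  (δR_2)² = 445
δR = √(6770) = 82.3 Ω
R = 2340 Ω.

2340 ± 82.3 Ω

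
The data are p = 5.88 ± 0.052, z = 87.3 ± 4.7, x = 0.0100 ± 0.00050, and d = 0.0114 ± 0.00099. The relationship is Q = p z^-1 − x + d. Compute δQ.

Let w = p·z^-1 = 0.0674. δw/w = √((1·δp/p)² + (-1·δz/z)²) = √(7.82e-05 + 0.00290) = 0.0546, so δw = 0.00367.
Q = w − x + d: δQ = √(δw² + δx² + δd²) = √(1.35e-05 + 2.5e-07 + 9.8e-07) = 0.00384

0.00384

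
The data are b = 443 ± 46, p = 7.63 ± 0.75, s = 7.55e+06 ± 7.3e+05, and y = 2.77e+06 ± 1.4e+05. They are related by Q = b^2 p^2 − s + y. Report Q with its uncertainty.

(6.65 ± 3.35) × 10^6

Let w = b^2·p^2 = 1.14e+07. δw/w = √((2·δb/b)² + (2·δp/p)²) = √(0.0431 + 0.0386) = 0.286, so δw = 3.27e+06.
Q = w − s + y: δQ = √(δw² + δs² + δy²) = √(1.07e+13 + 5.33e+11 + 1.96e+10) = 3.35e+06
Q = 6.65e+06.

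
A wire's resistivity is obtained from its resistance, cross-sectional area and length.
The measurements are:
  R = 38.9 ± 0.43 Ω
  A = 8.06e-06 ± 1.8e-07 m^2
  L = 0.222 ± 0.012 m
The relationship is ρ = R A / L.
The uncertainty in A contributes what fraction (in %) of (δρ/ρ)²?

(δρ/ρ)² = (1·δR/R)² + (1·δA/A)² + (-1·δL/L)²
  R term: (1×0.0111)² = 0.000122
  A term: (1×0.0223)² = 0.000499
  L term: (-1×0.0541)² = 0.00292
Total = 0.00354. Share from A = 0.000499/0.00354 = 0.141.

14.1%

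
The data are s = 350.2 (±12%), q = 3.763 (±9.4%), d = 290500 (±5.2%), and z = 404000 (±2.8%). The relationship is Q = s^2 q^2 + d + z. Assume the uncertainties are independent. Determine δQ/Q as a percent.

Let p = s^2·q^2 = 1.737e+06. δp/p = √((2·δs/s)² + (2·δq/q)²) = √(0.0576 + 0.0353) = 0.305, so δp = 5.29e+05.
Q = p + d + z: δQ = √(δp² + δd² + δz²) = √(2.8e+11 + 2.28e+08 + 1.28e+08) = 5.3e+05
Q = 2.431e+06, so δQ/Q = 5.3e+05/2.431e+06 = 0.218.

21.8%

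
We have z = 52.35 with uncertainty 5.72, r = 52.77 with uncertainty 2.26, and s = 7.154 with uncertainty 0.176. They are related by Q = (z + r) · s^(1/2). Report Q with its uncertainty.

Let u = z + r = 105.1. δu = √(δz² + δr²) = √(32.7 + 5.11) = 6.15, so δu/u = 0.0585.
Q is then a monomial in u, s:
δQ/Q = √((δu/u)² + (½·δs/s)²) = √(0.00342 + 0.000151) = 0.0598
Q = 281.2, so δQ = 0.0598 × 281.2 = 16.8.

281.2 ± 16.8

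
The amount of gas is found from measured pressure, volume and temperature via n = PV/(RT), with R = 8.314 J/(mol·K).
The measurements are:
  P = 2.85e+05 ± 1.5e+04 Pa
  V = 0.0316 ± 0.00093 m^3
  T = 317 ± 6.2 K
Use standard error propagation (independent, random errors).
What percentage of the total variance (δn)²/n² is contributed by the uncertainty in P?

(δn/n)² = (1·δP/P)² + (1·δV/V)² + (-1·δT/T)²
  P term: (1×0.0526)² = 0.00277
  V term: (1×0.0294)² = 0.000866
  T term: (-1×0.0196)² = 0.000383
Total = 0.00402. Share from P = 0.00277/0.00402 = 0.689.

68.9%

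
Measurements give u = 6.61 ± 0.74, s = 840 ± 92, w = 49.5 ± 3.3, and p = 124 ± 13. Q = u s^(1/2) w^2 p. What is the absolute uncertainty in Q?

Products/powers → add relative errors in quadrature, weighted by exponent:
  (1·δu/u)² = (1×0.112)² = 0.0125;  (½·δs/s)² = (0.5×0.110)² = 0.00300;  (2·δw/w)² = (2×0.0667)² = 0.0178;  (1·δp/p)² = (1×0.105)² = 0.0110
δQ/Q = √(0.0443) = 0.210
Q = 5.82e+07, so δQ = 0.210 × 5.82e+07 = 1.23e+07.

1.23e+07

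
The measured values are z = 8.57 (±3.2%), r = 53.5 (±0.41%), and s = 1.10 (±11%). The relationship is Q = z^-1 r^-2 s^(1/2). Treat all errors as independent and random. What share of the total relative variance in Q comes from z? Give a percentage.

(δQ/Q)² = (-1·δz/z)² + (-2·δr/r)² + (½·δs/s)²
  z term: (-1×0.0320)² = 0.00102
  r term: (-2×0.00410)² = 6.72e-05
  s term: (0.5×0.110)² = 0.00302
Total = 0.00412. Share from z = 0.00102/0.00412 = 0.249.

24.9%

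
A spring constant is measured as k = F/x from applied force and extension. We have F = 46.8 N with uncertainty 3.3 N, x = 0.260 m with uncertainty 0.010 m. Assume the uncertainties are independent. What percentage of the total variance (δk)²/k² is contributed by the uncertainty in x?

(δk/k)² = (1·δF/F)² + (-1·δx/x)²
  F term: (1×0.0705)² = 0.00497
  x term: (-1×0.0385)² = 0.00148
Total = 0.00645. Share from x = 0.00148/0.00645 = 0.229.

22.9%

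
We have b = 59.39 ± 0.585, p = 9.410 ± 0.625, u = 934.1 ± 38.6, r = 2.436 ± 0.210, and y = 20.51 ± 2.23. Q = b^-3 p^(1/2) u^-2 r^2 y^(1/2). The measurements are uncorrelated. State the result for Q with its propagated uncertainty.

(4.510 ± 0.919) × 10^-10

For a monomial Q ∝ b^-3, p^(1/2), u^-2, r^2, y^(1/2), fractional errors add in quadrature:
  (-3·δb/b)² = (-3×0.00985)² = 0.000873;  (½·δp/p)² = (0.5×0.0664)² = 0.00110;  (-2·δu/u)² = (-2×0.0413)² = 0.00683;  (2·δr/r)² = (2×0.0862)² = 0.0297;  (½·δy/y)² = (0.5×0.109)² = 0.00296
δQ/Q = √(0.0415) = 0.204
Q = 4.51e-10, so δQ = 0.204 × 4.51e-10 = 9.19e-11.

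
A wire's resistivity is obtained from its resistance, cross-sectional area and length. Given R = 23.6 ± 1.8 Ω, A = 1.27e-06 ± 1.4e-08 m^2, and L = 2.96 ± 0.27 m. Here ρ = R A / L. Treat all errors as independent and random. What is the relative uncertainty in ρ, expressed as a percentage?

11.9%

Since ρ is a product/quotient, work with relative uncertainties:
  (1·δR/R)² = (1×0.0763)² = 0.00582;  (1·δA/A)² = (1×0.0110)² = 0.000122;  (-1·δL/L)² = (-1×0.0912)² = 0.00832
δρ/ρ = √(0.0143) = 0.119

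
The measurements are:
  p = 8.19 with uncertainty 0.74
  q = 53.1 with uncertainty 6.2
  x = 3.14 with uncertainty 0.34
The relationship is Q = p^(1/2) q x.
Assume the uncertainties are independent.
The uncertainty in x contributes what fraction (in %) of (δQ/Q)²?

(δQ/Q)² = (½·δp/p)² + (1·δq/q)² + (1·δx/x)²
  p term: (0.5×0.0904)² = 0.00204
  q term: (1×0.117)² = 0.0136
  x term: (1×0.108)² = 0.0117
Total = 0.0274. Share from x = 0.0117/0.0274 = 0.428.

42.8%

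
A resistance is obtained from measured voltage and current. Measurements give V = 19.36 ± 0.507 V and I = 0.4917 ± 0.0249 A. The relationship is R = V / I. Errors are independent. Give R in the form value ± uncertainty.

Relative error in a monomial: (δR/R)² = Σ (nᵢ · δxᵢ/xᵢ)².
  (1·δV/V)² = (1×0.0262)² = 0.000686;  (-1·δI/I)² = (-1×0.0506)² = 0.00256
δR/R = √(0.00325) = 0.0570
R = 39.37 Ω, so δR = 0.0570 × 39.37 = 2.24 Ω.

39.37 ± 2.24 Ω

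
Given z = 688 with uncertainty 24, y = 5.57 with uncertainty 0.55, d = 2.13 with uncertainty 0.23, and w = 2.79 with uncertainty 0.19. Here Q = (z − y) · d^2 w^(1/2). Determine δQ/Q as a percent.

22.1%

Let u = z − y = 682. δu = √(δz² + δy²) = √(576 + 0.303) = 24.0, so δu/u = 0.0352.
Q is then a monomial in u, d, w:
δQ/Q = √((δu/u)² + (2·δd/d)² + (½·δw/w)²) = √(0.00124 + 0.0466 + 0.00116) = 0.221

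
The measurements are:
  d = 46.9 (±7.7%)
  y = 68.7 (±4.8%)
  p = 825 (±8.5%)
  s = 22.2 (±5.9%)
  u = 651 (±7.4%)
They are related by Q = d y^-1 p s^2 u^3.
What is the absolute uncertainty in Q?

Relative error in a monomial: (δQ/Q)² = Σ (nᵢ · δxᵢ/xᵢ)².
  (1·δd/d)² = (1×0.0770)² = 0.00593;  (-1·δy/y)² = (-1×0.0480)² = 0.00230;  (1·δp/p)² = (1×0.0850)² = 0.00723;  (2·δs/s)² = (2×0.0590)² = 0.0139;  (3·δu/u)² = (3×0.0740)² = 0.0493
δQ/Q = √(0.0787) = 0.280
Q = 7.66e+13, so δQ = 0.280 × 7.66e+13 = 2.15e+13.

2.15e+13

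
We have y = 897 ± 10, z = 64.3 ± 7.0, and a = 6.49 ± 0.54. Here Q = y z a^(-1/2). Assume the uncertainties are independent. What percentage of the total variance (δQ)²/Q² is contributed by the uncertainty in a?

(δQ/Q)² = (1·δy/y)² + (1·δz/z)² + (−½·δa/a)²
  y term: (1×0.0111)² = 0.000124
  z term: (1×0.109)² = 0.0119
  a term: (-0.5×0.0832)² = 0.00173
Total = 0.0137. Share from a = 0.00173/0.0137 = 0.126.

12.6%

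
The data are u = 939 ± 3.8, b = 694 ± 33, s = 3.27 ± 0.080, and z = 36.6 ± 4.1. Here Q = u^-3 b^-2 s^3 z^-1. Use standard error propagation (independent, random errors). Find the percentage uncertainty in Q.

16.5%

Q is a product of powers, so relative uncertainties combine in quadrature:
  (-3·δu/u)² = (-3×0.00405)² = 0.000147;  (-2·δb/b)² = (-2×0.0476)² = 0.00904;  (3·δs/s)² = (3×0.0245)² = 0.00539;  (-1·δz/z)² = (-1×0.112)² = 0.0125
δQ/Q = √(0.0271) = 0.165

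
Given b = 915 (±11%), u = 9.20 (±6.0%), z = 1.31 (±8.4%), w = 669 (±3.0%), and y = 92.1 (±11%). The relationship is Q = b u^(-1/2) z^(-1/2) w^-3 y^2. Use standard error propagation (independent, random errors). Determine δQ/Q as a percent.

26.7%

Relative error in a monomial: (δQ/Q)² = Σ (nᵢ · δxᵢ/xᵢ)².
  (1·δb/b)² = (1×0.110)² = 0.0121;  (−½·δu/u)² = (-0.5×0.0600)² = 0.000900;  (−½·δz/z)² = (-0.5×0.0840)² = 0.00176;  (-3·δw/w)² = (-3×0.0300)² = 0.00810;  (2·δy/y)² = (2×0.110)² = 0.0484
δQ/Q = √(0.0713) = 0.267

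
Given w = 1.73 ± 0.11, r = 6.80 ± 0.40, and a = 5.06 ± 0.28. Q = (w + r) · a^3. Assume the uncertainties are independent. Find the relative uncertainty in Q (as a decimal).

Let u = w + r = 8.53. δu = √(δw² + δr²) = √(0.0121 + 0.160) = 0.415, so δu/u = 0.0486.
Q is then a monomial in u, a:
δQ/Q = √((δu/u)² + (3·δa/a)²) = √(0.00237 + 0.0276) = 0.173

0.173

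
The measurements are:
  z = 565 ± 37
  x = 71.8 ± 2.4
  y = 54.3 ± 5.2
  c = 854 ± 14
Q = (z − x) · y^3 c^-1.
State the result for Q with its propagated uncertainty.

92500 ± 27500

Let u = z − x = 493. δu = √(δz² + δx²) = √(1370 + 5.76) = 37.1, so δu/u = 0.0752.
Q is then a monomial in u, y, c:
δQ/Q = √((δu/u)² + (3·δy/y)² + (-1·δc/c)²) = √(0.00565 + 0.0825 + 0.000269) = 0.297
Q = 92500, so δQ = 0.297 × 92500 = 27500.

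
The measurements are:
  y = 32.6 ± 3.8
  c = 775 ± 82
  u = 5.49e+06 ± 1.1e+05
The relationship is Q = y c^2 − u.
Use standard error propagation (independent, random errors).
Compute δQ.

4.73e+06

Let p = y·c^2 = 1.96e+07. δp/p = √((1·δy/y)² + (2·δc/c)²) = √(0.0136 + 0.0448) = 0.242, so δp = 4.73e+06.
Q = p − u: δQ = √(δp² + δu²) = √(2.24e+13 + 1.21e+10) = 4.73e+06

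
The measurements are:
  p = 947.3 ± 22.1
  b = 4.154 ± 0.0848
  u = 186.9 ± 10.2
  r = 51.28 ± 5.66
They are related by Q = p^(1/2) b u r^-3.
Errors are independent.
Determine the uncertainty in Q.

0.0596

Since Q is a product/quotient, work with relative uncertainties:
  (½·δp/p)² = (0.5×0.0233)² = 0.000136;  (1·δb/b)² = (1×0.0204)² = 0.000417;  (1·δu/u)² = (1×0.0546)² = 0.00298;  (-3·δr/r)² = (-3×0.110)² = 0.110
δQ/Q = √(0.113) = 0.336
Q = 0.1772, so δQ = 0.336 × 0.1772 = 0.0596.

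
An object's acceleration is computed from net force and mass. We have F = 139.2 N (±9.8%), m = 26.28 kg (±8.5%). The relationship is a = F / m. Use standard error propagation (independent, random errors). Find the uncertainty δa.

Products/powers → add relative errors in quadrature, weighted by exponent:
  (1·δF/F)² = (1×0.0980)² = 0.00960;  (-1·δm/m)² = (-1×0.0850)² = 0.00723
δa/a = √(0.0168) = 0.130
a = 5.297 m/s^2, so δa = 0.130 × 5.297 = 0.687 m/s^2.

0.687 m/s^2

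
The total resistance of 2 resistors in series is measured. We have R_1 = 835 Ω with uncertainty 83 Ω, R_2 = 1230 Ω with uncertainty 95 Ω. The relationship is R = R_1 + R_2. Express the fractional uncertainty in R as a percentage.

6.11%

For a sum/difference, combine absolute errors in quadrature:
  (δR_1)² = 6890;  (δR_2)² = 9020
δR = √(15900) = 126 Ω
R = 2060 Ω, so δR/R = 126/2060 = 0.0611.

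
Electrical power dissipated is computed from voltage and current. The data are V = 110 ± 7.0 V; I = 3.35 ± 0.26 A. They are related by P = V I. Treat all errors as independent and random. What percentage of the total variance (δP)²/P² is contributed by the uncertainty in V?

40.2%

(δP/P)² = (1·δV/V)² + (1·δI/I)²
  V term: (1×0.0636)² = 0.00405
  I term: (1×0.0776)² = 0.00602
Total = 0.0101. Share from V = 0.00405/0.0101 = 0.402.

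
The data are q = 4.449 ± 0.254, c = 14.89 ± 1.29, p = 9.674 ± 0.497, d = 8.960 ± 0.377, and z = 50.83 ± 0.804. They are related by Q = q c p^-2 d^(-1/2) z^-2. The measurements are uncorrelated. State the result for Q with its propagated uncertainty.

(9.153 ± 1.38) × 10^-5

Relative error in a monomial: (δQ/Q)² = Σ (nᵢ · δxᵢ/xᵢ)².
  (1·δq/q)² = (1×0.0571)² = 0.00326;  (1·δc/c)² = (1×0.0866)² = 0.00751;  (-2·δp/p)² = (-2×0.0514)² = 0.0106;  (−½·δd/d)² = (-0.5×0.0421)² = 0.000443;  (-2·δz/z)² = (-2×0.0158)² = 0.00100
δQ/Q = √(0.0228) = 0.151
Q = 9.153e-05, so δQ = 0.151 × 9.153e-05 = 1.38e-05.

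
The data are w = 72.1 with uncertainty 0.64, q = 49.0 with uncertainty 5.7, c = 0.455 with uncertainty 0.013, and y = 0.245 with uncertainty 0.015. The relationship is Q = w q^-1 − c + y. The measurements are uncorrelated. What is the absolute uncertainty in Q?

0.173

Let p = w·q^-1 = 1.47. δp/p = √((1·δw/w)² + (-1·δq/q)²) = √(7.88e-05 + 0.0135) = 0.117, so δp = 0.172.
Q = p − c + y: δQ = √(δp² + δc² + δy²) = √(0.0295 + 0.000169 + 0.000225) = 0.173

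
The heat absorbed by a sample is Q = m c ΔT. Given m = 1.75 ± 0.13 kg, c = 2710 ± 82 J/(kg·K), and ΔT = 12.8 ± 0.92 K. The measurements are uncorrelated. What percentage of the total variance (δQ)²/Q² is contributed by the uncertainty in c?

(δQ/Q)² = (1·δm/m)² + (1·δc/c)² + (1·δΔT/ΔT)²
  m term: (1×0.0743)² = 0.00552
  c term: (1×0.0303)² = 0.000916
  ΔT term: (1×0.0719)² = 0.00517
Total = 0.0116. Share from c = 0.000916/0.0116 = 0.0789.

7.89%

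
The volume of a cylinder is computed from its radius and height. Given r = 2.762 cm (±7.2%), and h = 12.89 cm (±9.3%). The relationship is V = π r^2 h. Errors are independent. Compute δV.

53.0 cm^3

For a monomial V ∝ r^2, h, fractional errors add in quadrature:
  (2·δr/r)² = (2×0.0720)² = 0.0207;  (1·δh/h)² = (1×0.0930)² = 0.00865
δV/V = √(0.0294) = 0.171
V = 308.9 cm^3, so δV = 0.171 × 308.9 = 53.0 cm^3.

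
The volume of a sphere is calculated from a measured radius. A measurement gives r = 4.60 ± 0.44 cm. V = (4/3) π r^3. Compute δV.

117 cm^3

Products/powers → add relative errors in quadrature, weighted by exponent:
  (3·δr/r)² = (3×0.0957)² = 0.0823
δV/V = √(0.0823) = 0.287
V = 408 cm^3, so δV = 0.287 × 408 = 117 cm^3.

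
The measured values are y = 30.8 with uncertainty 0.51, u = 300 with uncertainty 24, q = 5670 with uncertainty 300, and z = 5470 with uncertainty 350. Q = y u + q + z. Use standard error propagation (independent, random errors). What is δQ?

Let p = y·u = 9240. δp/p = √((1·δy/y)² + (1·δu/u)²) = √(0.000274 + 0.00640) = 0.0817, so δp = 755.
Q = p + q + z: δQ = √(δp² + δq² + δz²) = √(5.7e+05 + 90000 + 1.22e+05) = 884

884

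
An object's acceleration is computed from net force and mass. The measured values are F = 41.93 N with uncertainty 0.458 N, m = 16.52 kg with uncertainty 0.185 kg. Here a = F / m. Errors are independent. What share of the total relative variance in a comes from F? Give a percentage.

48.8%

(δa/a)² = (1·δF/F)² + (-1·δm/m)²
  F term: (1×0.0109)² = 0.000119
  m term: (-1×0.0112)² = 0.000125
Total = 0.000245. Share from F = 0.000119/0.000245 = 0.488.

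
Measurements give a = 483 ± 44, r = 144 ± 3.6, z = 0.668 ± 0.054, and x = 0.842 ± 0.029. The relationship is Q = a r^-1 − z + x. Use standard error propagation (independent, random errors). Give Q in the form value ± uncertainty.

Let p = a·r^-1 = 3.35. δp/p = √((1·δa/a)² + (-1·δr/r)²) = √(0.00830 + 0.000625) = 0.0945, so δp = 0.317.
Q = p − z + x: δQ = √(δp² + δz² + δx²) = √(0.100 + 0.00292 + 0.000841) = 0.323
Q = 3.53.

3.53 ± 0.323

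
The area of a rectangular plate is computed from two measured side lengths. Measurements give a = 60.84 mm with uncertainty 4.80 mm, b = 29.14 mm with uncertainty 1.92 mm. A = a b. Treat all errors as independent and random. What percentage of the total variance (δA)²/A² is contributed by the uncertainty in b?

(δA/A)² = (1·δa/a)² + (1·δb/b)²
  a term: (1×0.0789)² = 0.00622
  b term: (1×0.0659)² = 0.00434
Total = 0.0106. Share from b = 0.00434/0.0106 = 0.411.

41.1%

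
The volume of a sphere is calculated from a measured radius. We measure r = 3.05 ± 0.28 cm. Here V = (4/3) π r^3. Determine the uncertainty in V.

V ∝ r^3, so δV/V = |3| · δr/r = 3 × 0.0918 = 0.275.
V = 119 cm^3, so δV = 0.275 × 119 = 32.7 cm^3.

32.7 cm^3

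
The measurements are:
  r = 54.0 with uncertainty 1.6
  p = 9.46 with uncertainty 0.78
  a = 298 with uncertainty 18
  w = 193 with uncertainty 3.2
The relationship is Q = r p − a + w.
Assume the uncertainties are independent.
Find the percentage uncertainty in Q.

11.9%

Let h = r·p = 511. δh/h = √((1·δr/r)² + (1·δp/p)²) = √(0.000878 + 0.00680) = 0.0876, so δh = 44.8.
Q = h − a + w: δQ = √(δh² + δa² + δw²) = √(2000 + 324 + 10.2) = 48.3
Q = 406, so δQ/Q = 48.3/406 = 0.119.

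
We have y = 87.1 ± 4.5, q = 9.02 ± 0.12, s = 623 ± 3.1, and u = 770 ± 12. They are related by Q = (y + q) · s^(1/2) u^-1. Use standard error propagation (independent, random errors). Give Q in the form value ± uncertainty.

3.12 ± 0.154

Let w = y + q = 96.1. δw = √(δy² + δq²) = √(20.2 + 0.0144) = 4.50, so δw/w = 0.0468.
Q is then a monomial in w, s, u:
δQ/Q = √((δw/w)² + (½·δs/s)² + (-1·δu/u)²) = √(0.00219 + 6.19e-06 + 0.000243) = 0.0494
Q = 3.12, so δQ = 0.0494 × 3.12 = 0.154.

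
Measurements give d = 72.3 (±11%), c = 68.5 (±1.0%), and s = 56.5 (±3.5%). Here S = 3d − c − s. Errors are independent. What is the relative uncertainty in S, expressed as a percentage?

For a sum/difference, combine absolute errors in quadrature:
  (3·δd)² = 569;  (δc)² = 0.469;  (δs)² = 3.91
δS = √(574) = 24.0
S = 91.9, so δS/S = 24.0/91.9 = 0.261.

26.1%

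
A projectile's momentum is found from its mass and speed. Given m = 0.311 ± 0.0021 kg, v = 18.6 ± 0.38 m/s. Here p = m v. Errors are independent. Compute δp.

Since p is a product/quotient, work with relative uncertainties:
  (1·δm/m)² = (1×0.00675)² = 4.56e-05;  (1·δv/v)² = (1×0.0204)² = 0.000417
δp/p = √(0.000463) = 0.0215
p = 5.78 kg·m/s, so δp = 0.0215 × 5.78 = 0.124 kg·m/s.

0.124 kg·m/s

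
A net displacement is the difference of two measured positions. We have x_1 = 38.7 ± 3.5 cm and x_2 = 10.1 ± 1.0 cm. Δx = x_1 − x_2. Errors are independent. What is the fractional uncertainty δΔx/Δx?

Each term contributes (cᵢ δxᵢ)² to (δΔx)²:
  (δx_1)² = 12.2;  (δx_2)² = 1.00
δΔx = √(13.2) = 3.64 cm
Δx = 28.6 cm, so δΔx/Δx = 3.64/28.6 = 0.127.

0.127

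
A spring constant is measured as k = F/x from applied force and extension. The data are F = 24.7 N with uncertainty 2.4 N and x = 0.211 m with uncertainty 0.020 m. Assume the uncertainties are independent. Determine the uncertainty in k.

15.9 N/m

k is a product of powers, so relative uncertainties combine in quadrature:
  (1·δF/F)² = (1×0.0972)² = 0.00944;  (-1·δx/x)² = (-1×0.0948)² = 0.00898
δk/k = √(0.0184) = 0.136
k = 117 N/m, so δk = 0.136 × 117 = 15.9 N/m.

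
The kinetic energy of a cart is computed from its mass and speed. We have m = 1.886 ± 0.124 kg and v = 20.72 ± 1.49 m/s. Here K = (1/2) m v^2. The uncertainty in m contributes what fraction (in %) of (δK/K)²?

17.3%

(δK/K)² = (1·δm/m)² + (2·δv/v)²
  m term: (1×0.0657)² = 0.00432
  v term: (2×0.0719)² = 0.0207
Total = 0.0250. Share from m = 0.00432/0.0250 = 0.173.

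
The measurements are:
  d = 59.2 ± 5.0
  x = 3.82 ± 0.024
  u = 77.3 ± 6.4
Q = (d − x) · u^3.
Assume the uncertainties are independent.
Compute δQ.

Let w = d − x = 55.4. δw = √(δd² + δx²) = √(25.0 + 0.000576) = 5.00, so δw/w = 0.0903.
Q is then a monomial in w, u:
δQ/Q = √((δw/w)² + (3·δu/u)²) = √(0.00815 + 0.0617) = 0.264
Q = 2.56e+07, so δQ = 0.264 × 2.56e+07 = 6.76e+06.

6.76e+06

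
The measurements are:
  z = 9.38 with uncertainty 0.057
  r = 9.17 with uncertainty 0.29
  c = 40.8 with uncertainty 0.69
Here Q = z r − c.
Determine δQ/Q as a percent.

Let p = z·r = 86.0. δp/p = √((1·δz/z)² + (1·δr/r)²) = √(3.69e-05 + 0.00100) = 0.0322, so δp = 2.77.
Q = p − c: δQ = √(δp² + δc²) = √(7.67 + 0.476) = 2.85
Q = 45.2, so δQ/Q = 2.85/45.2 = 0.0631.

6.31%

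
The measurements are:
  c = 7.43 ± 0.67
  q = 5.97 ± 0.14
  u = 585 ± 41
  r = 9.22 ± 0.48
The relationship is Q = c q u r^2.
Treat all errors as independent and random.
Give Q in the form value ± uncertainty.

(2.21 ± 0.345) × 10^6

Products/powers → add relative errors in quadrature, weighted by exponent:
  (1·δc/c)² = (1×0.0902)² = 0.00813;  (1·δq/q)² = (1×0.0235)² = 0.000550;  (1·δu/u)² = (1×0.0701)² = 0.00491;  (2·δr/r)² = (2×0.0521)² = 0.0108
δQ/Q = √(0.0244) = 0.156
Q = 2.21e+06, so δQ = 0.156 × 2.21e+06 = 3.45e+05.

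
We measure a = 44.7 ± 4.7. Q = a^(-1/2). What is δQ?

Relative error in a monomial: (δQ/Q)² = Σ (nᵢ · δxᵢ/xᵢ)².
  (−½·δa/a)² = (-0.5×0.105)² = 0.00276
δQ/Q = √(0.00276) = 0.0526
Q = 0.150, so δQ = 0.0526 × 0.150 = 0.00786.

0.00786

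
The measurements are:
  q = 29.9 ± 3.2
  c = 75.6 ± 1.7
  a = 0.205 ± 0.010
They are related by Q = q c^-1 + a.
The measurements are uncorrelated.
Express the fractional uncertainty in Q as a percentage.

7.39%

Let p = q·c^-1 = 0.396. δp/p = √((1·δq/q)² + (-1·δc/c)²) = √(0.0115 + 0.000506) = 0.109, so δp = 0.0433.
Q = p + a: δQ = √(δp² + δa²) = √(0.00187 + 0.000100) = 0.0444
Q = 0.601, so δQ/Q = 0.0444/0.601 = 0.0739.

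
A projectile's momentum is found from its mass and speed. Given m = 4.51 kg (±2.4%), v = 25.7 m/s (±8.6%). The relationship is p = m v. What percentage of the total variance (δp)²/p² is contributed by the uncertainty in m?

7.23%

(δp/p)² = (1·δm/m)² + (1·δv/v)²
  m term: (1×0.0240)² = 0.000576
  v term: (1×0.0860)² = 0.00740
Total = 0.00797. Share from m = 0.000576/0.00797 = 0.0723.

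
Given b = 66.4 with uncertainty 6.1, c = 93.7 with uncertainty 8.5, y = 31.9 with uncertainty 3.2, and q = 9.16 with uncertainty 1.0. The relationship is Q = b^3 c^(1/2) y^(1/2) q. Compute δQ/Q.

0.304

Products/powers → add relative errors in quadrature, weighted by exponent:
  (3·δb/b)² = (3×0.0919)² = 0.0760;  (½·δc/c)² = (0.5×0.0907)² = 0.00206;  (½·δy/y)² = (0.5×0.100)² = 0.00252;  (1·δq/q)² = (1×0.109)² = 0.0119
δQ/Q = √(0.0924) = 0.304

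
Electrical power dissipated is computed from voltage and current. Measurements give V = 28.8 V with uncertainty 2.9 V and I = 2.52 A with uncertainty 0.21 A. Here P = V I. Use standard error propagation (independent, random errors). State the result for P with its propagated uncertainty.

72.6 ± 9.49 W

Products/powers → add relative errors in quadrature, weighted by exponent:
  (1·δV/V)² = (1×0.101)² = 0.0101;  (1·δI/I)² = (1×0.0833)² = 0.00694
δP/P = √(0.0171) = 0.131
P = 72.6 W, so δP = 0.131 × 72.6 = 9.49 W.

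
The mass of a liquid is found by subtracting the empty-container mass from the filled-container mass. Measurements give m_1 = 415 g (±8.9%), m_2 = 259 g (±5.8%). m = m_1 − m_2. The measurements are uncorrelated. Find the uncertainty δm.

Each term contributes (cᵢ δxᵢ)² to (δm)²:
  (δm_1)² = 1360;  (δm_2)² = 226
δm = √(1590) = 39.9 g

39.9 g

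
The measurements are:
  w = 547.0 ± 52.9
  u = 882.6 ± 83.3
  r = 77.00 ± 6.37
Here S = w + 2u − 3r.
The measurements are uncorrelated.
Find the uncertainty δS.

Absolute uncertainties add in quadrature for a linear combination:
  (δw)² = 2800;  (2·δu)² = 27800;  (3·δr)² = 365
δS = √(30900) = 176

176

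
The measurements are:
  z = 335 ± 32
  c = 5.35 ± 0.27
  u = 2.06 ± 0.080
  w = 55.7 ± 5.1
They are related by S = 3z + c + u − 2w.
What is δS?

S is a linear combination, so absolute uncertainties add in quadrature:
  (3·δz)² = 9220;  (δc)² = 0.0729;  (δu)² = 0.00640;  (2·δw)² = 104
δS = √(9320) = 96.5

96.5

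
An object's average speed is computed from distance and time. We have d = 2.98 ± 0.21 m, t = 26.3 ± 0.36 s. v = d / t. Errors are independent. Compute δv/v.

Since v is a product/quotient, work with relative uncertainties:
  (1·δd/d)² = (1×0.0705)² = 0.00497;  (-1·δt/t)² = (-1×0.0137)² = 0.000187
δv/v = √(0.00515) = 0.0718

0.0718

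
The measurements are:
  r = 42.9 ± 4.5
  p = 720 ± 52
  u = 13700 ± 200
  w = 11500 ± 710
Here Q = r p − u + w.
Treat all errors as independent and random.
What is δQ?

4000

Let h = r·p = 30900. δh/h = √((1·δr/r)² + (1·δp/p)²) = √(0.0110 + 0.00522) = 0.127, so δh = 3930.
Q = h − u + w: δQ = √(δh² + δu² + δw²) = √(1.55e+07 + 40000 + 5.04e+05) = 4000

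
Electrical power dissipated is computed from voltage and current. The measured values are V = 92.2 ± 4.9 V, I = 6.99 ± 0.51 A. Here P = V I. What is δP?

58.2 W

Since P is a product/quotient, work with relative uncertainties:
  (1·δV/V)² = (1×0.0531)² = 0.00282;  (1·δI/I)² = (1×0.0730)² = 0.00532
δP/P = √(0.00815) = 0.0903
P = 644 W, so δP = 0.0903 × 644 = 58.2 W.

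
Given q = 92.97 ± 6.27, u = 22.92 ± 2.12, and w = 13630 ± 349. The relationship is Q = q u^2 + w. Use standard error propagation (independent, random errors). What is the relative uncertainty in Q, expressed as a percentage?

15.4%

Let p = q·u^2 = 48840. δp/p = √((1·δq/q)² + (2·δu/u)²) = √(0.00455 + 0.0342) = 0.197, so δp = 9620.
Q = p + w: δQ = √(δp² + δw²) = √(9.25e+07 + 1.22e+05) = 9620
Q = 62470, so δQ/Q = 9620/62470 = 0.154.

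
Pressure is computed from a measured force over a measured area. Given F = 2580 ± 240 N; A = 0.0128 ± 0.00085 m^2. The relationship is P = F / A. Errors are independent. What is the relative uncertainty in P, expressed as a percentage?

P is a product of powers, so relative uncertainties combine in quadrature:
  (1·δF/F)² = (1×0.0930)² = 0.00865;  (-1·δA/A)² = (-1×0.0664)² = 0.00441
δP/P = √(0.0131) = 0.114

11.4%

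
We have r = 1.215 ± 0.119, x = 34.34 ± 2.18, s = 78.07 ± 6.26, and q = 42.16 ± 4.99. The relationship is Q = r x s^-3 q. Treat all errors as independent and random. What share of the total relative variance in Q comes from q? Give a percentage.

(δQ/Q)² = (1·δr/r)² + (1·δx/x)² + (-3·δs/s)² + (1·δq/q)²
  r term: (1×0.0979)² = 0.00959
  x term: (1×0.0635)² = 0.00403
  s term: (-3×0.0802)² = 0.0579
  q term: (1×0.118)² = 0.0140
Total = 0.0855. Share from q = 0.0140/0.0855 = 0.164.

16.4%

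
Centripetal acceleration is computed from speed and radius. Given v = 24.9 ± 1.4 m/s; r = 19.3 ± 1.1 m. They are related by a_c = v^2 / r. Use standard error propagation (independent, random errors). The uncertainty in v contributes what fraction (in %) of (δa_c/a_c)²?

(δa_c/a_c)² = (2·δv/v)² + (-1·δr/r)²
  v term: (2×0.0562)² = 0.0126
  r term: (-1×0.0570)² = 0.00325
Total = 0.0159. Share from v = 0.0126/0.0159 = 0.796.

79.6%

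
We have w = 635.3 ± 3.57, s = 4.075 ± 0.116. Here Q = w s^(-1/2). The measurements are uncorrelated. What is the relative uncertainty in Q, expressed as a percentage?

Each factor contributes (exponent × relative error)² to (δQ/Q)²:
  (1·δw/w)² = (1×0.00562)² = 3.16e-05;  (−½·δs/s)² = (-0.5×0.0285)² = 0.000203
δQ/Q = √(0.000234) = 0.0153

1.53%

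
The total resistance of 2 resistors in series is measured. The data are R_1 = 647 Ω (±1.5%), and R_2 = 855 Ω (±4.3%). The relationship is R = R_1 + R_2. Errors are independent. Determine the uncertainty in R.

38.0 Ω

Absolute uncertainties add in quadrature for a linear combination:
  (δR_1)² = 94.2;  (δR_2)² = 1350
δR = √(1450) = 38.0 Ω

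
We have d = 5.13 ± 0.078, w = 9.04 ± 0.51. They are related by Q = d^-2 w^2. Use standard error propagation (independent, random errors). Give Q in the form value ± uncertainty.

3.11 ± 0.363

Relative error in a monomial: (δQ/Q)² = Σ (nᵢ · δxᵢ/xᵢ)².
  (-2·δd/d)² = (-2×0.0152)² = 0.000925;  (2·δw/w)² = (2×0.0564)² = 0.0127
δQ/Q = √(0.0137) = 0.117
Q = 3.11, so δQ = 0.117 × 3.11 = 0.363.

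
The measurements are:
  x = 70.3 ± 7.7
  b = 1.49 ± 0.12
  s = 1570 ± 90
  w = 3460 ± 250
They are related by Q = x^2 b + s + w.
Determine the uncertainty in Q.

Let p = x^2·b = 7360. δp/p = √((2·δx/x)² + (1·δb/b)²) = √(0.0480 + 0.00649) = 0.233, so δp = 1720.
Q = p + s + w: δQ = √(δp² + δs² + δw²) = √(2.95e+06 + 8100 + 62500) = 1740

1740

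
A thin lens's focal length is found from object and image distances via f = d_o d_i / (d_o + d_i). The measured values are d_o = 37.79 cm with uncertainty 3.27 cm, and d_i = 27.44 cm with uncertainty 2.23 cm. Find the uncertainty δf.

0.946 cm

∂f/∂d_o = (d_i/(d_o+d_i))² = 0.177;  ∂f/∂d_i = (d_o/(d_o+d_i))² = 0.336
δf = √((∂f/∂d_o · δd_o)² + (∂f/∂d_i · δd_i)²) = √(0.335 + 0.560) = 0.946 cm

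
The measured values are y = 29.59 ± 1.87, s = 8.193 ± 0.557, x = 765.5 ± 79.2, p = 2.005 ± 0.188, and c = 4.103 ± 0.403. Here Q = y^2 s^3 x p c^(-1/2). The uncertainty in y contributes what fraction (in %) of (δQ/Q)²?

(δQ/Q)² = (2·δy/y)² + (3·δs/s)² + (1·δx/x)² + (1·δp/p)² + (−½·δc/c)²
  y term: (2×0.0632)² = 0.0160
  s term: (3×0.0680)² = 0.0416
  x term: (1×0.103)² = 0.0107
  p term: (1×0.0938)² = 0.00879
  c term: (-0.5×0.0982)² = 0.00241
Total = 0.0795. Share from y = 0.0160/0.0795 = 0.201.

20.1%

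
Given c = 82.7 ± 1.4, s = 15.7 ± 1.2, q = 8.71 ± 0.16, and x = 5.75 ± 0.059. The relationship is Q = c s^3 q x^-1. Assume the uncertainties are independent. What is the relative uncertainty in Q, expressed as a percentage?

23.1%

For a monomial Q ∝ c, s^3, q, x^-1, fractional errors add in quadrature:
  (1·δc/c)² = (1×0.0169)² = 0.000287;  (3·δs/s)² = (3×0.0764)² = 0.0526;  (1·δq/q)² = (1×0.0184)² = 0.000337;  (-1·δx/x)² = (-1×0.0103)² = 0.000105
δQ/Q = √(0.0533) = 0.231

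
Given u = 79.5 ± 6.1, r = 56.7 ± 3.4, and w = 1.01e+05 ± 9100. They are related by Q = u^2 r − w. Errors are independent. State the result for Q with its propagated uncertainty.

Let p = u^2·r = 3.58e+05. δp/p = √((2·δu/u)² + (1·δr/r)²) = √(0.0235 + 0.00360) = 0.165, so δp = 59000.
Q = p − w: δQ = √(δp² + δw²) = √(3.49e+09 + 8.28e+07) = 59700
Q = 2.57e+05.

(2.57 ± 0.597) × 10^5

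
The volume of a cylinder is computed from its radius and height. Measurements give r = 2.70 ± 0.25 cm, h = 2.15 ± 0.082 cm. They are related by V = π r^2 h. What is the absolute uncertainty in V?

Relative error in a monomial: (δV/V)² = Σ (nᵢ · δxᵢ/xᵢ)².
  (2·δr/r)² = (2×0.0926)² = 0.0343;  (1·δh/h)² = (1×0.0381)² = 0.00145
δV/V = √(0.0357) = 0.189
V = 49.2 cm^3, so δV = 0.189 × 49.2 = 9.31 cm^3.

9.31 cm^3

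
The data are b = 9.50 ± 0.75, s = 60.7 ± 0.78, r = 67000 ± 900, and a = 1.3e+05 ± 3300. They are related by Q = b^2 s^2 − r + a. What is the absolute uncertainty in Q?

Let p = b^2·s^2 = 3.33e+05. δp/p = √((2·δb/b)² + (2·δs/s)²) = √(0.0249 + 0.000660) = 0.160, so δp = 53200.
Q = p − r + a: δQ = √(δp² + δr² + δa²) = √(2.83e+09 + 8.1e+05 + 1.09e+07) = 53300

53300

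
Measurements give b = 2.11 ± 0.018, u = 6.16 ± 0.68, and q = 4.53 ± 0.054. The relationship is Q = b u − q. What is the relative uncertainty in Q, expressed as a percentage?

17.0%

Let p = b·u = 13.0. δp/p = √((1·δb/b)² + (1·δu/u)²) = √(7.28e-05 + 0.0122) = 0.111, so δp = 1.44.
Q = p − q: δQ = √(δp² + δq²) = √(2.07 + 0.00292) = 1.44
Q = 8.47, so δQ/Q = 1.44/8.47 = 0.170.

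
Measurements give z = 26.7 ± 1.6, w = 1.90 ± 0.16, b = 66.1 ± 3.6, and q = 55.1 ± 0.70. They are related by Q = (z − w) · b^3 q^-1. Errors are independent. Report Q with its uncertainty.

Let u = z − w = 24.8. δu = √(δz² + δw²) = √(2.56 + 0.0256) = 1.61, so δu/u = 0.0648.
Q is then a monomial in u, b, q:
δQ/Q = √((δu/u)² + (3·δb/b)² + (-1·δq/q)²) = √(0.00420 + 0.0267 + 0.000161) = 0.176
Q = 1.3e+05, so δQ = 0.176 × 1.3e+05 = 22900.

(1.30 ± 0.229) × 10^5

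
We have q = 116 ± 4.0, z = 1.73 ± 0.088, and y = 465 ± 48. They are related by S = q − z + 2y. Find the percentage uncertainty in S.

9.20%

Each term contributes (cᵢ δxᵢ)² to (δS)²:
  (δq)² = 16.0;  (δz)² = 0.00774;  (2·δy)² = 9220
δS = √(9230) = 96.1
S = 1040, so δS/S = 96.1/1040 = 0.0920.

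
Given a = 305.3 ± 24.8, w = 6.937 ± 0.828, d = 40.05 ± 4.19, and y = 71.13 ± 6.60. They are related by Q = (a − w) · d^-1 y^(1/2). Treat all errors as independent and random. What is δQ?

8.89

Let u = a − w = 298.4. δu = √(δa² + δw²) = √(615 + 0.686) = 24.8, so δu/u = 0.0832.
Q is then a monomial in u, d, y:
δQ/Q = √((δu/u)² + (-1·δd/d)² + (½·δy/y)²) = √(0.00692 + 0.0109 + 0.00215) = 0.141
Q = 62.83, so δQ = 0.141 × 62.83 = 8.89.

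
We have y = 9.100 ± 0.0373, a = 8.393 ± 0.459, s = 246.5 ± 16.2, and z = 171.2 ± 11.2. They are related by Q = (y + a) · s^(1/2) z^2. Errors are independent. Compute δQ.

Let u = y + a = 17.49. δu = √(δy² + δa²) = √(0.00139 + 0.211) = 0.461, so δu/u = 0.0263.
Q is then a monomial in u, s, z:
δQ/Q = √((δu/u)² + (½·δs/s)² + (2·δz/z)²) = √(0.000693 + 0.00108 + 0.0171) = 0.137
Q = 8.05e+06, so δQ = 0.137 × 8.05e+06 = 1.11e+06.

1.11e+06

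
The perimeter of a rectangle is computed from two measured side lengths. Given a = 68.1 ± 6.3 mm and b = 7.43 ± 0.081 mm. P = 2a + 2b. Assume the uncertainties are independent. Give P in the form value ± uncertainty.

151 ± 12.6 mm

P is a linear combination, so absolute uncertainties add in quadrature:
  (2·δa)² = 159;  (2·δb)² = 0.0262
δP = √(159) = 12.6 mm
P = 151 mm.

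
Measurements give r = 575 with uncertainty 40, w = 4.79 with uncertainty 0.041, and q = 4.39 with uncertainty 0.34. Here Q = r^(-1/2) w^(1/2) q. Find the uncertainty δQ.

0.0341

Each factor contributes (exponent × relative error)² to (δQ/Q)²:
  (−½·δr/r)² = (-0.5×0.0696)² = 0.00121;  (½·δw/w)² = (0.5×0.00856)² = 1.83e-05;  (1·δq/q)² = (1×0.0774)² = 0.00600
δQ/Q = √(0.00723) = 0.0850
Q = 0.401, so δQ = 0.0850 × 0.401 = 0.0341.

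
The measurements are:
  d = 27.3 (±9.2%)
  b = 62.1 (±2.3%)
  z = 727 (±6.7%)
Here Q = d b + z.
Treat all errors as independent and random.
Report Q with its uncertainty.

Let p = d·b = 1700. δp/p = √((1·δd/d)² + (1·δb/b)²) = √(0.00846 + 0.000529) = 0.0948, so δp = 161.
Q = p + z: δQ = √(δp² + δz²) = √(25800 + 2370) = 168
Q = 2420.

2420 ± 168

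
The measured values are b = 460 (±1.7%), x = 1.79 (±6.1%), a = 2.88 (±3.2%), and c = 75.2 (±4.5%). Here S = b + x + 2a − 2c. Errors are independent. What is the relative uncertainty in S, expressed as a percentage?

Sums and differences: (δS)² = Σ (cᵢ δxᵢ)².
  (δb)² = 61.2;  (δx)² = 0.0119;  (2·δa)² = 0.0340;  (2·δc)² = 45.8
δS = √(107) = 10.3
S = 317, so δS/S = 10.3/317 = 0.0326.

3.26%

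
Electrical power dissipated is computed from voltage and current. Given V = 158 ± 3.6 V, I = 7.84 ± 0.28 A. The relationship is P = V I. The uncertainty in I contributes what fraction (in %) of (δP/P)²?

(δP/P)² = (1·δV/V)² + (1·δI/I)²
  V term: (1×0.0228)² = 0.000519
  I term: (1×0.0357)² = 0.00128
Total = 0.00179. Share from I = 0.00128/0.00179 = 0.711.

71.1%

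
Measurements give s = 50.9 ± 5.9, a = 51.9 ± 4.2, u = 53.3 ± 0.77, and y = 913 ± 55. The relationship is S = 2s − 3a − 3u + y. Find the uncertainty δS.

57.7

Absolute uncertainties add in quadrature for a linear combination:
  (2·δs)² = 139;  (3·δa)² = 159;  (3·δu)² = 5.34;  (δy)² = 3020
δS = √(3330) = 57.7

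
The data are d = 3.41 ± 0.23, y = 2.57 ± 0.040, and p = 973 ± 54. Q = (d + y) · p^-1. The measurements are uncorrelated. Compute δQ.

0.000417

Let u = d + y = 5.98. δu = √(δd² + δy²) = √(0.0529 + 0.00160) = 0.233, so δu/u = 0.0390.
Q is then a monomial in u, p:
δQ/Q = √((δu/u)² + (-1·δp/p)²) = √(0.00152 + 0.00308) = 0.0679
Q = 0.00615, so δQ = 0.0679 × 0.00615 = 0.000417.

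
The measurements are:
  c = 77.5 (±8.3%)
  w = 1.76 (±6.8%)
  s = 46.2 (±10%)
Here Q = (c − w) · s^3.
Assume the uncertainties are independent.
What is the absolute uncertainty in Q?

2.33e+06

Let u = c − w = 75.7. δu = √(δc² + δw²) = √(41.4 + 0.0143) = 6.43, so δu/u = 0.0849.
Q is then a monomial in u, s:
δQ/Q = √((δu/u)² + (3·δs/s)²) = √(0.00722 + 0.0900) = 0.312
Q = 7.47e+06, so δQ = 0.312 × 7.47e+06 = 2.33e+06.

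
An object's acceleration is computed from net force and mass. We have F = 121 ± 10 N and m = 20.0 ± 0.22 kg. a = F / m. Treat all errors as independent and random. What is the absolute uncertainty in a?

0.504 m/s^2

a is a product of powers, so relative uncertainties combine in quadrature:
  (1·δF/F)² = (1×0.0826)² = 0.00683;  (-1·δm/m)² = (-1×0.0110)² = 0.000121
δa/a = √(0.00695) = 0.0834
a = 6.05 m/s^2, so δa = 0.0834 × 6.05 = 0.504 m/s^2.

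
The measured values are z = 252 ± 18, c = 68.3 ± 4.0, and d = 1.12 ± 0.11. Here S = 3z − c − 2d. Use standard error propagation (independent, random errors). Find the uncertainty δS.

Sums and differences: (δS)² = Σ (cᵢ δxᵢ)².
  (3·δz)² = 2920;  (δc)² = 16.0;  (2·δd)² = 0.0484
δS = √(2930) = 54.1

54.1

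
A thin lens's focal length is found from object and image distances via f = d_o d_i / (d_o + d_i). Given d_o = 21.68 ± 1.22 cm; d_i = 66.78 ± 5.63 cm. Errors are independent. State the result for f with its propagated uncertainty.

∂f/∂d_o = (d_i/(d_o+d_i))² = 0.570;  ∂f/∂d_i = (d_o/(d_o+d_i))² = 0.0601
δf = √((∂f/∂d_o · δd_o)² + (∂f/∂d_i · δd_i)²) = √(0.483 + 0.114) = 0.773 cm
f = 16.37 cm.

16.37 ± 0.773 cm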